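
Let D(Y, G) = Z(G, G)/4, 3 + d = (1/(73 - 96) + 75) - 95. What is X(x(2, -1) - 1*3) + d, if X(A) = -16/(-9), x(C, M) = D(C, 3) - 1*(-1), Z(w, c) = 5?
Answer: -4402/207 ≈ -21.266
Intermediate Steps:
d = -530/23 (d = -3 + ((1/(73 - 96) + 75) - 95) = -3 + ((1/(-23) + 75) - 95) = -3 + ((-1/23 + 75) - 95) = -3 + (1724/23 - 95) = -3 - 461/23 = -530/23 ≈ -23.043)
D(Y, G) = 5/4
x(C, M) = 9/4 (x(C, M) = 5/4 - 1*(-1) = 5/4 + 1 = 9/4)
X(A) = 16/9 (X(A) = -16*(-1/9) = 16/9)
X(x(2, -1) - 1*3) + d = 16/9 - 530/23 = -4402/207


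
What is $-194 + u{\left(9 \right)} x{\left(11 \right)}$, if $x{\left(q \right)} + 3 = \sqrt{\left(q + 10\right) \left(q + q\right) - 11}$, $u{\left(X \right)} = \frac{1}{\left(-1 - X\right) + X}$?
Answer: $-191 - \sqrt{451} \approx -212.24$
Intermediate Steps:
$u{\left(X \right)} = -1$ ($u{\left(X \right)} = \frac{1}{-1} = -1$)
$x{\left(q \right)} = -3 + \sqrt{-11 + 2 q \left(10 + q\right)}$ ($x{\left(q \right)} = -3 + \sqrt{\left(q + 10\right) \left(q + q\right) - 11} = -3 + \sqrt{\left(10 + q\right) 2 q - 11} = -3 + \sqrt{2 q \left(10 + q\right) - 11} = -3 + \sqrt{-11 + 2 q \left(10 + q\right)}$)
$-194 + u{\left(9 \right)} x{\left(11 \right)} = -194 - \left(-3 + \sqrt{-11 + 2 \cdot 11^{2} + 20 \cdot 11}\right) = -194 - \left(-3 + \sqrt{-11 + 2 \cdot 121 + 220}\right) = -194 - \left(-3 + \sqrt{-11 + 242 + 220}\right) = -194 - \left(-3 + \sqrt{451}\right) = -194 + \left(3 - \sqrt{451}\right) = -191 - \sqrt{451}$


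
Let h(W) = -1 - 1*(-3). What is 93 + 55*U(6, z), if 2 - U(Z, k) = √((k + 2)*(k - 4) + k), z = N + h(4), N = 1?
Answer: 203 - 55*I*√2 ≈ 203.0 - 77.782*I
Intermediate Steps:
h(W) = 2 (h(W) = -1 + 3 = 2)
z = 3 (z = 1 + 2 = 3)
U(Z, k) = 2 - √(k + (-4 + k)*(2 + k)) (U(Z, k) = 2 - √((k + 2)*(k - 4) + k) = 2 - √((2 + k)*(-4 + k) + k) = 2 - √((-4 + k)*(2 + k) + k) = 2 - √(k + (-4 + k)*(2 + k)))
93 + 55*U(6, z) = 93 + 55*(2 - √(-8 + 3² - 1*3)) = 93 + 55*(2 - √(-8 + 9 - 3)) = 93 + 55*(2 - √(-2)) = 93 + 55*(2 - I*√2) = 93 + (110 - 55*I*√2) = 203 - 55*I*√2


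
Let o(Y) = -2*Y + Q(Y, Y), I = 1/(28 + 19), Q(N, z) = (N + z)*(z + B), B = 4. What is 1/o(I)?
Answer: 2209/284 ≈ 7.7782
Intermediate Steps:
Q(N, z) = (4 + z)*(N + z) (Q(N, z) = (N + z)*(z + 4) = (N + z)*(4 + z) = (4 + z)*(N + z))
I = 1/47 ≈ 0.021277
o(Y) = 2*Y**2 + 6*Y (o(Y) = -2*Y + (Y**2 + 4*Y + 4*Y + Y*Y) = -2*Y + (Y**2 + 4*Y + 4*Y + Y**2) = -2*Y + (2*Y**2 + 8*Y) = 2*Y**2 + 6*Y)
1/o(I) = 1/(2*(1/47)*(3 + 1/47)) = 1/(2*(1/47)*(142/47)) = 1/(284/2209) = 2209/284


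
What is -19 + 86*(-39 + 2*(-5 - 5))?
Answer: -5093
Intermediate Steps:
-19 + 86*(-39 + 2*(-5 - 5)) = -19 + 86*(-39 + 2*(-10)) = -19 + 86*(-39 - 20) = -19 + 86*(-59) = -19 - 5074 = -5093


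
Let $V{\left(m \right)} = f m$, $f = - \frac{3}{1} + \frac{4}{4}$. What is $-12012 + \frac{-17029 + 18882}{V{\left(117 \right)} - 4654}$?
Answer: $- \frac{58716509}{4888} \approx -12012.0$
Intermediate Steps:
$f = -2$ ($f = \left(-3\right) 1 + 4 \cdot \frac{1}{4} = -3 + 1 = -2$)
$V{\left(m \right)} = - 2 m$
$-12012 + \frac{-17029 + 18882}{V{\left(117 \right)} - 4654} = -12012 + \frac{-17029 + 18882}{\left(-2\right) 117 - 4654} = -12012 + \frac{1853}{-234 - 4654} = -12012 + \frac{1853}{-4888} = -12012 + 1853 \left(- \frac{1}{4888}\right) = -12012 - \frac{1853}{4888} = - \frac{58716509}{4888}$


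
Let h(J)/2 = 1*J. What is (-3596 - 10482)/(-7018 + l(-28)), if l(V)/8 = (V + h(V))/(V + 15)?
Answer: 91507/45281 ≈ 2.0209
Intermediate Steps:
h(J) = 2*J (h(J) = 2*(1*J) = 2*J)
l(V) = 24*V/(15 + V) (l(V) = 8*((V + 2*V)/(V + 15)) = 8*((3*V)/(15 + V)) = 8*(3*V/(15 + V)) = 24*V/(15 + V))
(-3596 - 10482)/(-7018 + l(-28)) = (-3596 - 10482)/(-7018 + 24*(-28)/(15 - 28)) = -14078/(-7018 + 24*(-28)/(-13)) = -14078/(-7018 + 24*(-28)*(-1/13)) = -14078/(-7018 + 672/13) = -14078/(-90562/13) = -14078*(-13/90562) = 91507/45281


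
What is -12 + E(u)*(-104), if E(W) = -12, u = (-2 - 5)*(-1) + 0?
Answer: 1236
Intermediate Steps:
u = 7 (u = -7*(-1) + 0 = 7 + 0 = 7)
-12 + E(u)*(-104) = -12 - 12*(-104) = -12 + 1248 = 1236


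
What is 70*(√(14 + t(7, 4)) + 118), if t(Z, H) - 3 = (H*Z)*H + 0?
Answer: 8260 + 70*√129 ≈ 9055.0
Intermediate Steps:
t(Z, H) = 3 + Z*H² (t(Z, H) = 3 + ((H*Z)*H + 0) = 3 + (Z*H² + 0) = 3 + Z*H²)
70*(√(14 + t(7, 4)) + 118) = 70*(√(14 + (3 + 7*4²)) + 118) = 70*(√(14 + (3 + 7*16)) + 118) = 70*(√(14 + (3 + 112)) + 118) = 70*(√(14 + 115) + 118) = 70*(√129 + 118) = 70*(118 + √129) = 8260 + 70*√129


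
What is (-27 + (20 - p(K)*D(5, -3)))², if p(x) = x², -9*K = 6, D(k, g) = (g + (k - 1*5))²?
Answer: 121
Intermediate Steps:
D(k, g) = (-5 + g + k)² (D(k, g) = (g + (k - 5))² = (g + (-5 + k))² = (-5 + g + k)²)
K = -⅔ (K = -⅑*6 = -⅔ ≈ -0.66667)
(-27 + (20 - p(K)*D(5, -3)))² = (-27 + (20 - (-⅔)²*(-5 - 3 + 5)²))² = (-27 + (20 - 4*(-3)²/9))² = (-27 + (20 - 4*9/9))² = (-27 + (20 - 1*4))² = (-27 + (20 - 4))² = (-27 + 16)² = (-11)² = 121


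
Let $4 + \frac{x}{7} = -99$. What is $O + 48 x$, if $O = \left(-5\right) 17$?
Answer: $-34693$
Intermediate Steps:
$x = -721$ ($x = -28 + 7 \left(-99\right) = -28 - 693 = -721$)
$O = -85$
$O + 48 x = -85 + 48 \left(-721\right) = -85 - 34608 = -34693$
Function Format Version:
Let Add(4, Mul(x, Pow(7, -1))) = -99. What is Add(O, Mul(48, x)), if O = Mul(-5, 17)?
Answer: -34693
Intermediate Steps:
x = -721 (x = Add(-28, Mul(7, -99)) = Add(-28, -693) = -721)
O = -85
Add(O, Mul(48, x)) = Add(-85, Mul(48, -721)) = Add(-85, -34608) = -34693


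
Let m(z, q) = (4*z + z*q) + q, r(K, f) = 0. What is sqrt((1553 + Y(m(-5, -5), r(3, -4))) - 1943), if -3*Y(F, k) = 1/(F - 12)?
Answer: I*sqrt(14039)/6 ≈ 19.748*I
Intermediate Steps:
m(z, q) = q + 4*z + q*z (m(z, q) = (4*z + q*z) + q = q + 4*z + q*z)
Y(F, k) = -1/(3*(-12 + F)) (Y(F, k) = -1/(3*(F - 12)) = -1/(3*(-12 + F)))
sqrt((1553 + Y(m(-5, -5), r(3, -4))) - 1943) = sqrt((1553 - 1/(-36 + 3*(-5 + 4*(-5) - 5*(-5)))) - 1943) = sqrt((1553 - 1/(-36 + 3*(-5 - 20 + 25))) - 1943) = sqrt((1553 - 1/(-36 + 3*0)) - 1943) = sqrt((1553 - 1/(-36 + 0)) - 1943) = sqrt((1553 - 1/(-36)) - 1943) = sqrt((1553 - 1*(-1/36)) - 1943) = sqrt((1553 + 1/36) - 1943) = sqrt(55909/36 - 1943) = sqrt(-14039/36) = I*sqrt(14039)/6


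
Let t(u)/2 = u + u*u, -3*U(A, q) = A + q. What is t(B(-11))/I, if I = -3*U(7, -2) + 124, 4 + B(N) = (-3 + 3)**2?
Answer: 8/43 ≈ 0.18605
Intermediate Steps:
B(N) = -4 (B(N) = -4 + (-3 + 3)**2 = -4 + 0**2 = -4 + 0 = -4)
U(A, q) = -A/3 - q/3 (U(A, q) = -(A + q)/3 = -A/3 - q/3)
I = 129 (I = -3*(-1/3*7 - 1/3*(-2)) + 124 = -3*(-7/3 + 2/3) + 124 = -3*(-5/3) + 124 = 5 + 124 = 129)
t(u) = 2*u + 2*u**2 (t(u) = 2*(u + u*u) = 2*(u + u**2) = 2*u + 2*u**2)
t(B(-11))/I = (2*(-4)*(1 - 4))/129 = (2*(-4)*(-3))*(1/129) = 24*(1/129) = 8/43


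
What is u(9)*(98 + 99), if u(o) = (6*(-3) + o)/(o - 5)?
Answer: -1773/4 ≈ -443.25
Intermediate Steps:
u(o) = (-18 + o)/(-5 + o)
u(9)*(98 + 99) = ((-18 + 9)/(-5 + 9))*(98 + 99) = (-9/4)*197 = ((¼)*(-9))*197 = -9/4*197 = -1773/4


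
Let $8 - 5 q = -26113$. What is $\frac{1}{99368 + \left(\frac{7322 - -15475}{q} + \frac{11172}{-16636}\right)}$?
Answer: $\frac{36212413}{3598488757538} \approx 1.0063 \cdot 10^{-5}$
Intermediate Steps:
$q = \frac{26121}{5}$ ($q = \frac{8}{5} - - \frac{26113}{5} = \frac{8}{5} + \frac{26113}{5} = \frac{26121}{5} \approx 5224.2$)
$\frac{1}{99368 + \left(\frac{7322 - -15475}{q} + \frac{11172}{-16636}\right)} = \frac{1}{99368 + \left(\frac{7322 - -15475}{\frac{26121}{5}} + \frac{11172}{-16636}\right)} = \frac{1}{99368 + \left(\left(7322 + 15475\right) \frac{5}{26121} + 11172 \left(- \frac{1}{16636}\right)\right)} = \frac{1}{99368 + \left(22797 \cdot \frac{5}{26121} - \frac{2793}{4159}\right)} = \frac{1}{99368 + \left(\frac{37995}{8707} - \frac{2793}{4159}\right)} = \frac{1}{99368 + \frac{133702554}{36212413}} = \frac{1}{\frac{3598488757538}{36212413}} = \frac{36212413}{3598488757538}$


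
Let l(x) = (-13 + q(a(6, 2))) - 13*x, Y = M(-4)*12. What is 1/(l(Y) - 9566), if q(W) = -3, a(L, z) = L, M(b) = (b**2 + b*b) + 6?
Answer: -1/15510 ≈ -6.4475e-5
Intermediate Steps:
M(b) = 6 + 2*b**2 (M(b) = (b**2 + b**2) + 6 = 2*b**2 + 6 = 6 + 2*b**2)
Y = 456 (Y = (6 + 2*(-4)**2)*12 = (6 + 2*16)*12 = (6 + 32)*12 = 38*12 = 456)
l(x) = -16 - 13*x (l(x) = (-13 - 3) - 13*x = -16 - 13*x)
1/(l(Y) - 9566) = 1/((-16 - 13*456) - 9566) = 1/((-16 - 5928) - 9566) = 1/(-5944 - 9566) = 1/(-15510) = -1/15510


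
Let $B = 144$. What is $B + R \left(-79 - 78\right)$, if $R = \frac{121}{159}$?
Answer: $\frac{3899}{159} \approx 24.522$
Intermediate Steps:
$R = \frac{121}{159}$ ($R = 121 \cdot \frac{1}{159} = \frac{121}{159} \approx 0.76101$)
$B + R \left(-79 - 78\right) = 144 + \frac{121 \left(-79 - 78\right)}{159} = 144 + \frac{121}{159} \left(-157\right) = 144 - \frac{18997}{159} = \frac{3899}{159}$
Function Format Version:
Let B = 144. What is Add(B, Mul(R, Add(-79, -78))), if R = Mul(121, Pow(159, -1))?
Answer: Rational(3899, 159) ≈ 24.522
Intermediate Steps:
R = Rational(121, 159) (R = Mul(121, Rational(1, 159)) = Rational(121, 159) ≈ 0.76101)
Add(B, Mul(R, Add(-79, -78))) = Add(144, Mul(Rational(121, 159), Add(-79, -78))) = Add(144, Mul(Rational(121, 159), -157)) = Add(144, Rational(-18997, 159)) = Rational(3899, 159)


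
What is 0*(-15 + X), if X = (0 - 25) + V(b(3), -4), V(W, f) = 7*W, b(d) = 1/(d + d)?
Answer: 0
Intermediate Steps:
b(d) = 1/(2*d)
X = -143/6 (X = (0 - 25) + 7*((½)/3) = -25 + 7*((½)*(⅓)) = -25 + 7*(⅙) = -25 + 7/6 = -143/6 ≈ -23.833)
0*(-15 + X) = 0*(-15 - 143/6) = 0*(-233/6) = 0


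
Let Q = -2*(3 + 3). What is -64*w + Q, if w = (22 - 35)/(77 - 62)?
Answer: 652/15 ≈ 43.467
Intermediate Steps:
Q = -12 (Q = -2*6 = -12)
w = -13/15 ≈ -0.86667
-64*w + Q = -64*(-13/15) - 12 = 832/15 - 12 = 652/15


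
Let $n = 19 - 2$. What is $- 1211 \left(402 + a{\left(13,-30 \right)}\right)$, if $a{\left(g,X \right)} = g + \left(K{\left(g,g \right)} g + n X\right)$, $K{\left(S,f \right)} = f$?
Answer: $-89614$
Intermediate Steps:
$n = 17$
$a{\left(g,X \right)} = g + g^{2} + 17 X$ ($a{\left(g,X \right)} = g + \left(g g + 17 X\right) = g + \left(g^{2} + 17 X\right) = g + g^{2} + 17 X$)
$- 1211 \left(402 + a{\left(13,-30 \right)}\right) = - 1211 \left(402 + \left(13 + 13^{2} + 17 \left(-30\right)\right)\right) = - 1211 \left(402 + \left(13 + 169 - 510\right)\right) = - 1211 \left(402 - 328\right) = \left(-1211\right) 74 = -89614$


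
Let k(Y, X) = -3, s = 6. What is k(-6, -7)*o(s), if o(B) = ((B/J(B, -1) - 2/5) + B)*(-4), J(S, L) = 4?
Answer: 426/5 ≈ 85.200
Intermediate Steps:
o(B) = 8/5 - 5*B (o(B) = ((B/4 - 2/5) + B)*(-4) = ((B*(¼) - 2*⅕) + B)*(-4) = ((B/4 - ⅖) + B)*(-4) = ((-⅖ + B/4) + B)*(-4) = (-⅖ + 5*B/4)*(-4) = 8/5 - 5*B)
k(-6, -7)*o(s) = -3*(8/5 - 5*6) = -3*(8/5 - 30) = -3*(-142/5) = 426/5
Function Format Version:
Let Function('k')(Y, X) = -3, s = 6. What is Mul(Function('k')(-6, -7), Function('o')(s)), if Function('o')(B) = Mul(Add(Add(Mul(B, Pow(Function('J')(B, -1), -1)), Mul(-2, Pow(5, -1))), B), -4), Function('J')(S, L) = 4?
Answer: Rational(426, 5) ≈ 85.200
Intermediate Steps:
Function('o')(B) = Add(Rational(8, 5), Mul(-5, B)) (Function('o')(B) = Mul(Add(Add(Mul(B, Pow(4, -1)), Mul(-2, Pow(5, -1))), B), -4) = Mul(Add(Add(Mul(B, Rational(1, 4)), Mul(-2, Rational(1, 5))), B), -4) = Mul(Add(Add(Mul(Rational(1, 4), B), Rational(-2, 5)), B), -4) = Mul(Add(Add(Rational(-2, 5), Mul(Rational(1, 4), B)), B), -4) = Mul(Add(Rational(-2, 5), Mul(Rational(5, 4), B)), -4) = Add(Rational(8, 5), Mul(-5, B)))
Mul(Function('k')(-6, -7), Function('o')(s)) = Mul(-3, Add(Rational(8, 5), Mul(-5, 6))) = Mul(-3, Add(Rational(8, 5), -30)) = Mul(-3, Rational(-142, 5)) = Rational(426, 5)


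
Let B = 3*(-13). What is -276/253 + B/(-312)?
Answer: -85/88 ≈ -0.96591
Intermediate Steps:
B = -39
-276/253 + B/(-312) = -276/253 - 39/(-312) = -276*1/253 - 39*(-1/312) = -12/11 + ⅛ = -85/88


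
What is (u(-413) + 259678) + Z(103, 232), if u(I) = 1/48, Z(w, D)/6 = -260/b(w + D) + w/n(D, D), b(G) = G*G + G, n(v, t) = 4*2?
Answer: 5847610345/22512 ≈ 2.5976e+5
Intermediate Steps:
n(v, t) = 8
b(G) = G + G² (b(G) = G² + G = G + G²)
Z(w, D) = 3*w/4 - 1560/((D + w)*(1 + D + w)) (Z(w, D) = 6*(-260*1/((1 + (w + D))*(w + D)) + w/8) = 6*(-260*1/((1 + (D + w))*(D + w)) + w*(⅛)) = 6*(-260*1/((D + w)*(1 + D + w)) + w/8) = 6*(-260/((D + w)*(1 + D + w)) + w/8) = 6*(w/8 - 260/((D + w)*(1 + D + w))) = 3*w/4 - 1560/((D + w)*(1 + D + w)))
u(I) = 1/48
(u(-413) + 259678) + Z(103, 232) = (1/48 + 259678) + 3*(-2080 + 103*(232 + 103)*(1 + 232 + 103))/(4*(232 + 103)*(1 + 232 + 103)) = 12464545/48 + (¾)*(-2080 + 103*335*336)/(335*336) = 12464545/48 + (¾)*(1/335)*(1/336)*(-2080 + 11593680) = 12464545/48 + (¾)*(1/335)*(1/336)*11591600 = 12464545/48 + 144895/1876 = 5847610345/22512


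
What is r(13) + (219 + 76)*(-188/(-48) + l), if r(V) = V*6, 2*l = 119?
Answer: 225431/12 ≈ 18786.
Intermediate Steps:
l = 119/2 (l = (1/2)*119 = 119/2 ≈ 59.500)
r(V) = 6*V
r(13) + (219 + 76)*(-188/(-48) + l) = 6*13 + (219 + 76)*(-188/(-48) + 119/2) = 78 + 295*(-188*(-1/48) + 119/2) = 78 + 295*(47/12 + 119/2) = 78 + 295*(761/12) = 78 + 224495/12 = 225431/12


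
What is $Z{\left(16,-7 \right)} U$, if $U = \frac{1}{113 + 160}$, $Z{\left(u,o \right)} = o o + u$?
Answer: $\frac{5}{21} \approx 0.2381$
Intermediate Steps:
$Z{\left(u,o \right)} = u + o^{2}$ ($Z{\left(u,o \right)} = o^{2} + u = u + o^{2}$)
$U = \frac{1}{273} \approx 0.003663$
$Z{\left(16,-7 \right)} U = \left(16 + \left(-7\right)^{2}\right) \frac{1}{273} = \left(16 + 49\right) \frac{1}{273} = 65 \cdot \frac{1}{273} = \frac{5}{21}$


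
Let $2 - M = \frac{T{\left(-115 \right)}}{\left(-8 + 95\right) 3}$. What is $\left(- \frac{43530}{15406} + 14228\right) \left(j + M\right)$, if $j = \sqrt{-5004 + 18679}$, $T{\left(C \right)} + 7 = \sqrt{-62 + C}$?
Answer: $\frac{57965978551}{2010483} + \frac{547882595 \sqrt{547}}{7703} - \frac{109576519 i \sqrt{177}}{2010483} \approx 1.6923 \cdot 10^{6} - 725.11 i$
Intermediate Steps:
$T{\left(C \right)} = -7 + \sqrt{-62 + C}$
$M = \frac{529}{261} - \frac{i \sqrt{177}}{261}$ ($M = 2 - \frac{-7 + \sqrt{-62 - 115}}{\left(-8 + 95\right) 3} = 2 - \frac{-7 + \sqrt{-177}}{87 \cdot 3} = 2 - \frac{-7 + i \sqrt{177}}{261} = 2 - \left(-7 + i \sqrt{177}\right) \frac{1}{261} = 2 - \left(- \frac{7}{261} + \frac{i \sqrt{177}}{261}\right) = 2 + \left(\frac{7}{261} - \frac{i \sqrt{177}}{261}\right) = \frac{529}{261} - \frac{i \sqrt{177}}{261} \approx 2.0268 - 0.050974 i$)
$j = 5 \sqrt{547}$ ($j = \sqrt{13675} = 5 \sqrt{547} \approx 116.94$)
$\left(- \frac{43530}{15406} + 14228\right) \left(j + M\right) = \left(- \frac{43530}{15406} + 14228\right) \left(5 \sqrt{547} + \left(\frac{529}{261} - \frac{i \sqrt{177}}{261}\right)\right) = \left(\left(-43530\right) \frac{1}{15406} + 14228\right) \left(\frac{529}{261} + 5 \sqrt{547} - \frac{i \sqrt{177}}{261}\right) = \left(- \frac{21765}{7703} + 14228\right) \left(\frac{529}{261} + 5 \sqrt{547} - \frac{i \sqrt{177}}{261}\right) = \frac{109576519 \left(\frac{529}{261} + 5 \sqrt{547} - \frac{i \sqrt{177}}{261}\right)}{7703} = \frac{57965978551}{2010483} + \frac{547882595 \sqrt{547}}{7703} - \frac{109576519 i \sqrt{177}}{2010483}$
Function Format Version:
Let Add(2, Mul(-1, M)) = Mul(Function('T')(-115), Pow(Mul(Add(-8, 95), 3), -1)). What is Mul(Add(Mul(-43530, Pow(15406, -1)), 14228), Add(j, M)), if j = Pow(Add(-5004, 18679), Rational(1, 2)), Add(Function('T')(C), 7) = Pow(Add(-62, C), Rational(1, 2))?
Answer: Add(Rational(57965978551, 2010483), Mul(Rational(547882595, 7703), Pow(547, Rational(1, 2))), Mul(Rational(-109576519, 2010483), I, Pow(177, Rational(1, 2)))) ≈ Add(1.6923e+6, Mul(-725.11, I))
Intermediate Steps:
Function('T')(C) = Add(-7, Pow(Add(-62, C), Rational(1, 2)))
M = Add(Rational(529, 261), Mul(Rational(-1, 261), I, Pow(177, Rational(1, 2)))) (M = Add(2, Mul(-1, Mul(Add(-7, Pow(Add(-62, -115), Rational(1, 2))), Pow(Mul(Add(-8, 95), 3), -1)))) = Add(2, Mul(-1, Mul(Add(-7, Pow(-177, Rational(1, 2))), Pow(Mul(87, 3), -1)))) = Add(2, Mul(-1, Mul(Add(-7, Mul(I, Pow(177, Rational(1, 2)))), Pow(261, -1)))) = Add(2, Mul(-1, Mul(Add(-7, Mul(I, Pow(177, Rational(1, 2)))), Rational(1, 261)))) = Add(2, Mul(-1, Add(Rational(-7, 261), Mul(Rational(1, 261), I, Pow(177, Rational(1, 2)))))) = Add(2, Add(Rational(7, 261), Mul(Rational(-1, 261), I, Pow(177, Rational(1, 2))))) = Add(Rational(529, 261), Mul(Rational(-1, 261), I, Pow(177, Rational(1, 2)))) ≈ Add(2.0268, Mul(-0.050974, I)))
j = Mul(5, Pow(547, Rational(1, 2))) (j = Pow(13675, Rational(1, 2)) = Mul(5, Pow(547, Rational(1, 2))) ≈ 116.94)
Mul(Add(Mul(-43530, Pow(15406, -1)), 14228), Add(j, M)) = Mul(Add(Mul(-43530, Pow(15406, -1)), 14228), Add(Mul(5, Pow(547, Rational(1, 2))), Add(Rational(529, 261), Mul(Rational(-1, 261), I, Pow(177, Rational(1, 2)))))) = Mul(Add(Mul(-43530, Rational(1, 15406)), 14228), Add(Rational(529, 261), Mul(5, Pow(547, Rational(1, 2))), Mul(Rational(-1, 261), I, Pow(177, Rational(1, 2))))) = Mul(Add(Rational(-21765, 7703), 14228), Add(Rational(529, 261), Mul(5, Pow(547, Rational(1, 2))), Mul(Rational(-1, 261), I, Pow(177, Rational(1, 2))))) = Mul(Rational(109576519, 7703), Add(Rational(529, 261), Mul(5, Pow(547, Rational(1, 2))), Mul(Rational(-1, 261), I, Pow(177, Rational(1, 2))))) = Add(Rational(57965978551, 2010483), Mul(Rational(547882595, 7703), Pow(547, Rational(1, 2))), Mul(Rational(-109576519, 2010483), I, Pow(177, Rational(1, 2))))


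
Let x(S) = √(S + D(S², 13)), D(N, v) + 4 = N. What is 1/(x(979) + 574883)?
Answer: 574883/330489504273 - 2*√239854/330489504273 ≈ 1.7365e-6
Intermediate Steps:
D(N, v) = -4 + N
x(S) = √(-4 + S + S²) (x(S) = √(S + (-4 + S²)) = √(-4 + S + S²))
1/(x(979) + 574883) = 1/(√(-4 + 979 + 979²) + 574883) = 1/(√(-4 + 979 + 958441) + 574883) = 1/(√959416 + 574883) = 1/(2*√239854 + 574883) = 1/(574883 + 2*√239854)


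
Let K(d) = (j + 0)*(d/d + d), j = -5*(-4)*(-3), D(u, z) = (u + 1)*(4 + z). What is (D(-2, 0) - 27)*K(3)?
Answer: 7440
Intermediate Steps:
D(u, z) = (1 + u)*(4 + z)
j = -60 (j = 20*(-3) = -60)
K(d) = -60 - 60*d (K(d) = (-60 + 0)*(d/d + d) = -60*(1 + d) = -60 - 60*d)
(D(-2, 0) - 27)*K(3) = ((4 + 0 + 4*(-2) - 2*0) - 27)*(-60 - 60*3) = ((4 + 0 - 8 + 0) - 27)*(-60 - 180) = (-4 - 27)*(-240) = -31*(-240) = 7440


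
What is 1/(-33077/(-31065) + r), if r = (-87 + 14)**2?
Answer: 31065/165578462 ≈ 0.00018761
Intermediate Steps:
r = 5329 (r = (-73)**2 = 5329)
1/(-33077/(-31065) + r) = 1/(-33077/(-31065) + 5329) = 1/(-33077*(-1/31065) + 5329) = 1/(33077/31065 + 5329) = 1/(165578462/31065) = 31065/165578462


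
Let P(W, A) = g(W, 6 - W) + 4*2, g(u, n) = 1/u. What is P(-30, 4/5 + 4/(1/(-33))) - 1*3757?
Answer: -112471/30 ≈ -3749.0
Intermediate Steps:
P(W, A) = 8 + 1/W (P(W, A) = 1/W + 4*2 = 1/W + 8 = 8 + 1/W)
P(-30, 4/5 + 4/(1/(-33))) - 1*3757 = (8 + 1/(-30)) - 1*3757 = (8 - 1/30) - 3757 = 239/30 - 3757 = -112471/30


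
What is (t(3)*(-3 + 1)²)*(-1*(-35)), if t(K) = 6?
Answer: 840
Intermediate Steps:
(t(3)*(-3 + 1)²)*(-1*(-35)) = (6*(-3 + 1)²)*(-1*(-35)) = (6*(-2)²)*35 = (6*4)*35 = 24*35 = 840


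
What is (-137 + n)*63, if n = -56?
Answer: -12159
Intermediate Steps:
(-137 + n)*63 = (-137 - 56)*63 = -193*63 = -12159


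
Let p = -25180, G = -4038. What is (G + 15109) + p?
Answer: -14109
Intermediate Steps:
(G + 15109) + p = (-4038 + 15109) - 25180 = 11071 - 25180 = -14109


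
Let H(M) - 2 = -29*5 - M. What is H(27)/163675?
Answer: -34/32735 ≈ -0.0010386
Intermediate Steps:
H(M) = -143 - M (H(M) = 2 + (-29*5 - M) = 2 + (-145 - M) = -143 - M)
H(27)/163675 = (-143 - 1*27)/163675 = (-143 - 27)*(1/163675) = -170*1/163675 = -34/32735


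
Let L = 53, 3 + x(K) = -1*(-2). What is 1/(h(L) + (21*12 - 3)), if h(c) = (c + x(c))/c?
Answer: 53/13249 ≈ 0.0040003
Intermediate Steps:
x(K) = -1 (x(K) = -3 - 1*(-2) = -3 + 2 = -1)
h(c) = (-1 + c)/c (h(c) = (c - 1)/c = (-1 + c)/c)
1/(h(L) + (21*12 - 3)) = 1/((-1 + 53)/53 + (21*12 - 3)) = 1/((1/53)*52 + (252 - 3)) = 1/(52/53 + 249) = 1/(13249/53) = 53/13249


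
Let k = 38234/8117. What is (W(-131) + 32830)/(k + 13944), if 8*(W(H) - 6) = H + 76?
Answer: 304541723/129396208 ≈ 2.3536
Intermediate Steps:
k = 38234/8117 (k = 38234*(1/8117) = 38234/8117 ≈ 4.7104)
W(H) = 31/2 + H/8 (W(H) = 6 + (H + 76)/8 = 6 + (76 + H)/8 = 6 + (19/2 + H/8) = 31/2 + H/8)
(W(-131) + 32830)/(k + 13944) = ((31/2 + (1/8)*(-131)) + 32830)/(38234/8117 + 13944) = ((31/2 - 131/8) + 32830)/(113221682/8117) = (-7/8 + 32830)*(8117/113221682) = (262633/8)*(8117/113221682) = 304541723/129396208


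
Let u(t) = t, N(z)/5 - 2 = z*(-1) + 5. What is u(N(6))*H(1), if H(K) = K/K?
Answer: 5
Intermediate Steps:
N(z) = 35 - 5*z (N(z) = 10 + 5*(z*(-1) + 5) = 10 + 5*(-z + 5) = 10 + 5*(5 - z) = 10 + (25 - 5*z) = 35 - 5*z)
H(K) = 1
u(N(6))*H(1) = (35 - 5*6)*1 = (35 - 30)*1 = 5*1 = 5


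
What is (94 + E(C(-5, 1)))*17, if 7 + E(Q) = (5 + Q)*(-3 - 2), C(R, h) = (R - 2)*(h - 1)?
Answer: 1054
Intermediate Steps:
C(R, h) = (-1 + h)*(-2 + R) (C(R, h) = (-2 + R)*(-1 + h) = (-1 + h)*(-2 + R))
E(Q) = -32 - 5*Q (E(Q) = -7 + (5 + Q)*(-3 - 2) = -7 + (5 + Q)*(-5) = -7 + (-25 - 5*Q) = -32 - 5*Q)
(94 + E(C(-5, 1)))*17 = (94 + (-32 - 5*(2 - 1*(-5) - 2*1 - 5*1)))*17 = (94 + (-32 - 5*(2 + 5 - 2 - 5)))*17 = (94 + (-32 - 5*0))*17 = (94 + (-32 + 0))*17 = (94 - 32)*17 = 62*17 = 1054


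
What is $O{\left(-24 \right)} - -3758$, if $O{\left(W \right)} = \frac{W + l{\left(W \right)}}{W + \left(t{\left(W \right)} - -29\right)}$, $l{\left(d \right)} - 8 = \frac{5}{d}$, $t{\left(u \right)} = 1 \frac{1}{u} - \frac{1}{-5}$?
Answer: $\frac{2324257}{619} \approx 3754.9$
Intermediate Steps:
$t{\left(u \right)} = \frac{1}{5} + \frac{1}{u}$ ($t{\left(u \right)} = \frac{1}{u} - - \frac{1}{5} = \frac{1}{u} + \frac{1}{5} = \frac{1}{5} + \frac{1}{u}$)
$l{\left(d \right)} = 8 + \frac{5}{d}$
$O{\left(W \right)} = \frac{8 + W + \frac{5}{W}}{29 + W + \frac{5 + W}{5 W}}$ ($O{\left(W \right)} = \frac{W + \left(8 + \frac{5}{W}\right)}{W + \left(\frac{5 + W}{5 W} - -29\right)} = \frac{8 + W + \frac{5}{W}}{W + \left(\frac{5 + W}{5 W} + 29\right)} = \frac{8 + W + \frac{5}{W}}{W + \left(29 + \frac{5 + W}{5 W}\right)} = \frac{8 + W + \frac{5}{W}}{29 + W + \frac{5 + W}{5 W}}$)
$O{\left(-24 \right)} - -3758 = \frac{5 \left(5 + \left(-24\right)^{2} + 8 \left(-24\right)\right)}{5 - 24 + 5 \left(-24\right) \left(29 - 24\right)} - -3758 = \frac{5 \left(5 + 576 - 192\right)}{5 - 24 + 5 \left(-24\right) 5} + 3758 = 5 \frac{1}{5 - 24 - 600} \cdot 389 + 3758 = 5 \frac{1}{-619} \cdot 389 + 3758 = 5 \left(- \frac{1}{619}\right) 389 + 3758 = - \frac{1945}{619} + 3758 = \frac{2324257}{619}$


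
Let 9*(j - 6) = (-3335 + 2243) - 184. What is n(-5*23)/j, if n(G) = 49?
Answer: -441/1222 ≈ -0.36088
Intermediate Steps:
j = -1222/9 (j = 6 + ((-3335 + 2243) - 184)/9 = 6 + (-1092 - 184)/9 = 6 + (⅑)*(-1276) = 6 - 1276/9 = -1222/9 ≈ -135.78)
n(-5*23)/j = 49/(-1222/9) = 49*(-9/1222) = -441/1222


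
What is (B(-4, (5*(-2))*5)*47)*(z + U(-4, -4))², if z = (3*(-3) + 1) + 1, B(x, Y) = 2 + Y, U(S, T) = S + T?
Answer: -507600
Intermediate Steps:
z = -7 (z = (-9 + 1) + 1 = -8 + 1 = -7)
(B(-4, (5*(-2))*5)*47)*(z + U(-4, -4))² = ((2 + (5*(-2))*5)*47)*(-7 + (-4 - 4))² = ((2 - 10*5)*47)*(-7 - 8)² = ((2 - 50)*47)*(-15)² = -48*47*225 = -2256*225 = -507600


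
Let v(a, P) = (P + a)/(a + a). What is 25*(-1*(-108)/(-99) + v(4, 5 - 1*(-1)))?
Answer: 175/44 ≈ 3.9773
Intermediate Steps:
v(a, P) = (P + a)/(2*a) (v(a, P) = (P + a)/((2*a)) = (P + a)*(1/(2*a)) = (P + a)/(2*a))
25*(-1*(-108)/(-99) + v(4, 5 - 1*(-1))) = 25*(-1*(-108)/(-99) + (½)*((5 - 1*(-1)) + 4)/4) = 25*(108*(-1/99) + (½)*(¼)*((5 + 1) + 4)) = 25*(-12/11 + (½)*(¼)*(6 + 4)) = 25*(-12/11 + (½)*(¼)*10) = 25*(-12/11 + 5/4) = 25*(7/44) = 175/44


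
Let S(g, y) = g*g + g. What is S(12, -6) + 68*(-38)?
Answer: -2428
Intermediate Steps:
S(g, y) = g + g**2 (S(g, y) = g**2 + g = g + g**2)
S(12, -6) + 68*(-38) = 12*(1 + 12) + 68*(-38) = 12*13 - 2584 = 156 - 2584 = -2428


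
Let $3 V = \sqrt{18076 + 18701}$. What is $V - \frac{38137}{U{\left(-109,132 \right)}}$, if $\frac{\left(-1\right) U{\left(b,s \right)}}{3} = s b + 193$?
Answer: $- \frac{38137}{42585} + \frac{\sqrt{36777}}{3} \approx 63.029$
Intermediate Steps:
$U{\left(b,s \right)} = -579 - 3 b s$ ($U{\left(b,s \right)} = - 3 \left(s b + 193\right) = - 3 \left(b s + 193\right) = - 3 \left(193 + b s\right) = -579 - 3 b s$)
$V = \frac{\sqrt{36777}}{3}$ ($V = \frac{\sqrt{18076 + 18701}}{3} = \frac{\sqrt{36777}}{3} \approx 63.924$)
$V - \frac{38137}{U{\left(-109,132 \right)}} = \frac{\sqrt{36777}}{3} - \frac{38137}{-579 - \left(-327\right) 132} = \frac{\sqrt{36777}}{3} - \frac{38137}{-579 + 43164} = \frac{\sqrt{36777}}{3} - \frac{38137}{42585} = - \frac{38137}{42585} + \frac{\sqrt{36777}}{3}$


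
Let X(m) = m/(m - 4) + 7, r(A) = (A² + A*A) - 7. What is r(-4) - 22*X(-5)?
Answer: -1271/9 ≈ -141.22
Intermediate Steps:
r(A) = -7 + 2*A² (r(A) = (A² + A²) - 7 = 2*A² - 7 = -7 + 2*A²)
X(m) = 7 + m/(-4 + m) (X(m) = m/(-4 + m) + 7 = 7 + m/(-4 + m))
r(-4) - 22*X(-5) = (-7 + 2*(-4)²) - 88*(-7 + 2*(-5))/(-4 - 5) = (-7 + 2*16) - 88*(-7 - 10)/(-9) = (-7 + 32) - 88*(-1)*(-17)/9 = 25 - 22*68/9 = 25 - 1496/9 = -1271/9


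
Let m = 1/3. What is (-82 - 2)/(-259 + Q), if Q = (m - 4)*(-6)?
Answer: 28/79 ≈ 0.35443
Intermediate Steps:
m = 1/3 ≈ 0.33333
Q = 22 (Q = (1/3 - 4)*(-6) = -11/3*(-6) = 22)
(-82 - 2)/(-259 + Q) = (-82 - 2)/(-259 + 22) = -84/(-237) = -84*(-1/237) = 28/79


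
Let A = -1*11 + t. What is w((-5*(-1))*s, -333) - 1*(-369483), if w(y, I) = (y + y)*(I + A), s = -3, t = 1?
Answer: 379773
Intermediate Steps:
A = -10 (A = -1*11 + 1 = -11 + 1 = -10)
w(y, I) = 2*y*(-10 + I) (w(y, I) = (y + y)*(I - 10) = (2*y)*(-10 + I) = 2*y*(-10 + I))
w((-5*(-1))*s, -333) - 1*(-369483) = 2*(-5*(-1)*(-3))*(-10 - 333) - 1*(-369483) = 2*(5*(-3))*(-343) + 369483 = 2*(-15)*(-343) + 369483 = 10290 + 369483 = 379773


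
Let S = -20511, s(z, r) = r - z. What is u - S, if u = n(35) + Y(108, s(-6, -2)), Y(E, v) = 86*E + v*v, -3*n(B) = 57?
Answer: 29796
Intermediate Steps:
n(B) = -19 (n(B) = -⅓*57 = -19)
Y(E, v) = v² + 86*E (Y(E, v) = 86*E + v² = v² + 86*E)
u = 9285 (u = -19 + ((-2 - 1*(-6))² + 86*108) = -19 + ((-2 + 6)² + 9288) = -19 + (4² + 9288) = -19 + (16 + 9288) = -19 + 9304 = 9285)
u - S = 9285 - 1*(-20511) = 9285 + 20511 = 29796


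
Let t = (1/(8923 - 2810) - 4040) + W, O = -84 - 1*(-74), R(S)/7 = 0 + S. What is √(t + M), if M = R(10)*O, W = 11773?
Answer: 3*√29201617610/6113 ≈ 83.863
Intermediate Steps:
R(S) = 7*S (R(S) = 7*(0 + S) = 7*S)
O = -10 (O = -84 + 74 = -10)
M = -700 (M = (7*10)*(-10) = 70*(-10) = -700)
t = 47271830/6113 (t = (1/(8923 - 2810) - 4040) + 11773 = (1/6113 - 4040) + 11773 = -24696519/6113 + 11773 = 47271830/6113 ≈ 7733.0)
√(t + M) = √(47271830/6113 - 700) = √(42992730/6113) = 3*√29201617610/6113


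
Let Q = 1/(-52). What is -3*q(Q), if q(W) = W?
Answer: 3/52 ≈ 0.057692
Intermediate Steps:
Q = -1/52 ≈ -0.019231
-3*q(Q) = -3*(-1/52) = 3/52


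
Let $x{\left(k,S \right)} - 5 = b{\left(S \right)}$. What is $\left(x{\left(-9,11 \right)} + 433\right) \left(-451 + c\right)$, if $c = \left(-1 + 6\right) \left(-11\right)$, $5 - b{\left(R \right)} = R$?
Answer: $-218592$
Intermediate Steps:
$b{\left(R \right)} = 5 - R$
$x{\left(k,S \right)} = 10 - S$ ($x{\left(k,S \right)} = 5 - \left(-5 + S\right) = 10 - S$)
$c = -55$ ($c = 5 \left(-11\right) = -55$)
$\left(x{\left(-9,11 \right)} + 433\right) \left(-451 + c\right) = \left(\left(10 - 11\right) + 433\right) \left(-451 - 55\right) = \left(\left(10 - 11\right) + 433\right) \left(-506\right) = \left(-1 + 433\right) \left(-506\right) = 432 \left(-506\right) = -218592$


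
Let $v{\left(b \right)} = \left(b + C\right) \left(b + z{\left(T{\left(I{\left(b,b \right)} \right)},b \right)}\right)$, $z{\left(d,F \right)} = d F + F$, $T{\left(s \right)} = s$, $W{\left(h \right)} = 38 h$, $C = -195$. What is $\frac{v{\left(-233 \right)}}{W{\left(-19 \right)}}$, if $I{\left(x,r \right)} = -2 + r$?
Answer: $\frac{11617846}{361} \approx 32182.0$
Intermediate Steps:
$z{\left(d,F \right)} = F + F d$ ($z{\left(d,F \right)} = F d + F = F + F d$)
$v{\left(b \right)} = \left(-195 + b\right) \left(b + b \left(-1 + b\right)\right)$ ($v{\left(b \right)} = \left(b - 195\right) \left(b + b \left(1 + \left(-2 + b\right)\right)\right) = \left(-195 + b\right) \left(b + b \left(-1 + b\right)\right)$)
$\frac{v{\left(-233 \right)}}{W{\left(-19 \right)}} = \frac{\left(-233\right)^{2} \left(-195 - 233\right)}{38 \left(-19\right)} = \frac{54289 \left(-428\right)}{-722} = \left(-23235692\right) \left(- \frac{1}{722}\right) = \frac{11617846}{361}$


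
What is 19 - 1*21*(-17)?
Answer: 376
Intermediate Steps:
19 - 1*21*(-17) = 19 - 21*(-17) = 19 + 357 = 376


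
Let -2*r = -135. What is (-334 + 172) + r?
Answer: -189/2 ≈ -94.500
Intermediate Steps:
r = 135/2 (r = -1/2*(-135) = 135/2 ≈ 67.500)
(-334 + 172) + r = (-334 + 172) + 135/2 = -162 + 135/2 = -189/2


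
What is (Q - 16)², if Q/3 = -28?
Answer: 10000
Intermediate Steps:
Q = -84 (Q = 3*(-28) = -84)
(Q - 16)² = (-84 - 16)² = (-100)² = 10000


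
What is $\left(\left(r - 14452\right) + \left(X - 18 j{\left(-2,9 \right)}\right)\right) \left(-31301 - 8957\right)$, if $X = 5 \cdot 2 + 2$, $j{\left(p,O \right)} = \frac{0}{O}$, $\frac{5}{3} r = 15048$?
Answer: $\frac{1089220448}{5} \approx 2.1784 \cdot 10^{8}$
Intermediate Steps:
$r = \frac{45144}{5}$ ($r = \frac{3}{5} \cdot 15048 = \frac{45144}{5} \approx 9028.8$)
$j{\left(p,O \right)} = 0$
$X = 12$ ($X = 10 + 2 = 12$)
$\left(\left(r - 14452\right) + \left(X - 18 j{\left(-2,9 \right)}\right)\right) \left(-31301 - 8957\right) = \left(\left(\frac{45144}{5} - 14452\right) + \left(12 - 0\right)\right) \left(-31301 - 8957\right) = \left(- \frac{27116}{5} + \left(12 + 0\right)\right) \left(-40258\right) = \left(- \frac{27116}{5} + 12\right) \left(-40258\right) = \left(- \frac{27056}{5}\right) \left(-40258\right) = \frac{1089220448}{5}$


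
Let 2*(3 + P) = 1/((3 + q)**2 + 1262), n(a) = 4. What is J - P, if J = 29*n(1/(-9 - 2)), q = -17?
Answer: 347003/2916 ≈ 119.00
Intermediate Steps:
J = 116 (J = 29*4 = 116)
P = -8747/2916 (P = -3 + 1/(2*((3 - 17)**2 + 1262)) = -3 + 1/(2*((-14)**2 + 1262)) = -3 + 1/(2*(196 + 1262)) = -3 + (1/2)/1458 = -3 + (1/2)*(1/1458) = -3 + 1/2916 = -8747/2916 ≈ -2.9997)
J - P = 116 - 1*(-8747/2916) = 116 + 8747/2916 = 347003/2916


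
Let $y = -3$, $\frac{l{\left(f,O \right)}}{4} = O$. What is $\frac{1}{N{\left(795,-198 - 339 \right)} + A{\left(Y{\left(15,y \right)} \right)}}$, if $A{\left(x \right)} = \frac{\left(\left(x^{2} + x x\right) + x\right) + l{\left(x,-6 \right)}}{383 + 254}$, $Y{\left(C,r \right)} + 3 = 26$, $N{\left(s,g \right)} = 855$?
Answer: $\frac{91}{77956} \approx 0.0011673$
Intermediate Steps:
$l{\left(f,O \right)} = 4 O$
$Y{\left(C,r \right)} = 23$ ($Y{\left(C,r \right)} = -3 + 26 = 23$)
$A{\left(x \right)} = - \frac{24}{637} + \frac{x}{637} + \frac{2 x^{2}}{637}$ ($A{\left(x \right)} = \frac{\left(\left(x^{2} + x x\right) + x\right) + 4 \left(-6\right)}{383 + 254} = \frac{\left(\left(x^{2} + x^{2}\right) + x\right) - 24}{637} = \left(\left(2 x^{2} + x\right) - 24\right) \frac{1}{637} = \left(\left(x + 2 x^{2}\right) - 24\right) \frac{1}{637} = \left(-24 + x + 2 x^{2}\right) \frac{1}{637} = - \frac{24}{637} + \frac{x}{637} + \frac{2 x^{2}}{637}$)
$\frac{1}{N{\left(795,-198 - 339 \right)} + A{\left(Y{\left(15,y \right)} \right)}} = \frac{1}{855 + \left(- \frac{24}{637} + \frac{1}{637} \cdot 23 + \frac{2 \cdot 23^{2}}{637}\right)} = \frac{1}{855 + \left(- \frac{24}{637} + \frac{23}{637} + \frac{2}{637} \cdot 529\right)} = \frac{1}{855 + \left(- \frac{24}{637} + \frac{23}{637} + \frac{1058}{637}\right)} = \frac{1}{855 + \frac{151}{91}} = \frac{1}{\frac{77956}{91}} = \frac{91}{77956}$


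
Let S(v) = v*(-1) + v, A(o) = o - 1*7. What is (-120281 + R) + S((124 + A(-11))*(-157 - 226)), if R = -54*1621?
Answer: -207815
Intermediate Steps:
A(o) = -7 + o (A(o) = o - 7 = -7 + o)
R = -87534
S(v) = 0 (S(v) = -v + v = 0)
(-120281 + R) + S((124 + A(-11))*(-157 - 226)) = (-120281 - 87534) + 0 = -207815 + 0 = -207815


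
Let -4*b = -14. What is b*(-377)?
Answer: -2639/2 ≈ -1319.5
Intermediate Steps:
b = 7/2 (b = -¼*(-14) = 7/2 ≈ 3.5000)
b*(-377) = (7/2)*(-377) = -2639/2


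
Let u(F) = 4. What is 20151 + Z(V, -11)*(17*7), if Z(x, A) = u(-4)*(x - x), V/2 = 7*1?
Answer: 20151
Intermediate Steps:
V = 14 (V = 2*(7*1) = 2*7 = 14)
Z(x, A) = 0 (Z(x, A) = 4*(x - x) = 4*0 = 0)
20151 + Z(V, -11)*(17*7) = 20151 + 0*(17*7) = 20151 + 0*119 = 20151 + 0 = 20151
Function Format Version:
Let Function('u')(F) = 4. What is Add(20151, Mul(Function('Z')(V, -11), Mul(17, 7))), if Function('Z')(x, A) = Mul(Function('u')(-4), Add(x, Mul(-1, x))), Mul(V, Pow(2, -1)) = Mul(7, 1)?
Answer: 20151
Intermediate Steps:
V = 14 (V = Mul(2, Mul(7, 1)) = Mul(2, 7) = 14)
Function('Z')(x, A) = 0 (Function('Z')(x, A) = Mul(4, Add(x, Mul(-1, x))) = Mul(4, 0) = 0)
Add(20151, Mul(Function('Z')(V, -11), Mul(17, 7))) = Add(20151, Mul(0, Mul(17, 7))) = Add(20151, Mul(0, 119)) = Add(20151, 0) = 20151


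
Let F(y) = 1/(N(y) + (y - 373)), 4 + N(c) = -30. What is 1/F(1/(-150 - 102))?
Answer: -102565/252 ≈ -407.00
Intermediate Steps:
N(c) = -34 (N(c) = -4 - 30 = -34)
F(y) = 1/(-407 + y) (F(y) = 1/(-34 + (y - 373)) = 1/(-34 + (-373 + y)) = 1/(-407 + y))
1/F(1/(-150 - 102)) = 1/(1/(-407 + 1/(-150 - 102))) = 1/(1/(-407 + 1/(-252))) = 1/(1/(-407 - 1/252)) = 1/(1/(-102565/252)) = 1/(-252/102565) = -102565/252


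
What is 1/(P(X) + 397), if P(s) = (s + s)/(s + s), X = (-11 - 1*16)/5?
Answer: 1/398 ≈ 0.0025126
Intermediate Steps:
X = -27/5 (X = (-11 - 16)*(1/5) = -27*1/5 = -27/5 ≈ -5.4000)
P(s) = 1 (P(s) = (2*s)/((2*s)) = (2*s)*(1/(2*s)) = 1)
1/(P(X) + 397) = 1/(1 + 397) = 1/398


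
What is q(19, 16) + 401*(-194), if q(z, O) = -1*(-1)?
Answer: -77793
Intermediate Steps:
q(z, O) = 1
q(19, 16) + 401*(-194) = 1 + 401*(-194) = 1 - 77794 = -77793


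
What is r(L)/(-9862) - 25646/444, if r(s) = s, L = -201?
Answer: -31603951/547341 ≈ -57.741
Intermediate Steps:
r(L)/(-9862) - 25646/444 = -201/(-9862) - 25646/444 = -201*(-1/9862) - 25646*1/444 = 201/9862 - 12823/222 = -31603951/547341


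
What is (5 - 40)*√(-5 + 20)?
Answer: -35*√15 ≈ -135.55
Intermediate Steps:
(5 - 40)*√(-5 + 20) = -35*√15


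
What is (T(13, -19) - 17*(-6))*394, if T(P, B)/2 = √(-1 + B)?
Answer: 40188 + 1576*I*√5 ≈ 40188.0 + 3524.0*I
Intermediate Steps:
T(P, B) = 2*√(-1 + B)
(T(13, -19) - 17*(-6))*394 = (2*√(-1 - 19) - 17*(-6))*394 = (2*√(-20) + 102)*394 = (2*(2*I*√5) + 102)*394 = (4*I*√5 + 102)*394 = (102 + 4*I*√5)*394 = 40188 + 1576*I*√5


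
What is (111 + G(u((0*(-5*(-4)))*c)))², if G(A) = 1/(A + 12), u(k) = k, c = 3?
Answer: 1776889/144 ≈ 12340.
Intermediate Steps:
G(A) = 1/(12 + A)
(111 + G(u((0*(-5*(-4)))*c)))² = (111 + 1/(12 + (0*(-5*(-4)))*3))² = (111 + 1/(12 + (0*20)*3))² = (111 + 1/(12 + 0*3))² = (111 + 1/(12 + 0))² = (111 + 1/12)² = (1333/12)² = 1776889/144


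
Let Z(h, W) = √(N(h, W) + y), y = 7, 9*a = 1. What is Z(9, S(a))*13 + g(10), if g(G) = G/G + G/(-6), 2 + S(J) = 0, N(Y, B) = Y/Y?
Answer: -⅔ + 26*√2 ≈ 36.103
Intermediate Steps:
a = ⅑ (a = (⅑)*1 = ⅑ ≈ 0.11111)
N(Y, B) = 1
S(J) = -2 (S(J) = -2 + 0 = -2)
Z(h, W) = 2*√2 (Z(h, W) = √(1 + 7) = √8 = 2*√2)
g(G) = 1 - G/6 (g(G) = 1 + G*(-⅙) = 1 - G/6)
Z(9, S(a))*13 + g(10) = (2*√2)*13 + (1 - ⅙*10) = 26*√2 + (1 - 5/3) = 26*√2 - ⅔ = -⅔ + 26*√2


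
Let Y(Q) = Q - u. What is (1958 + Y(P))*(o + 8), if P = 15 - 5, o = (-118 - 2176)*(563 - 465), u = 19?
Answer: -438142996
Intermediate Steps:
o = -224812 (o = -2294*98 = -224812)
P = 10
Y(Q) = -19 + Q (Y(Q) = Q - 1*19 = Q - 19 = -19 + Q)
(1958 + Y(P))*(o + 8) = (1958 + (-19 + 10))*(-224812 + 8) = (1958 - 9)*(-224804) = 1949*(-224804) = -438142996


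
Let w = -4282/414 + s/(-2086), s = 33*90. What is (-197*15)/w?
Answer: 637987455/2540458 ≈ 251.13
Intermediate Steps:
s = 2970
w = -2540458/215901 (w = -4282/414 + 2970/(-2086) = -4282*1/414 + 2970*(-1/2086) = -2141/207 - 1485/1043 = -2540458/215901 ≈ -11.767)
(-197*15)/w = (-197*15)/(-2540458/215901) = -2955*(-215901/2540458) = 637987455/2540458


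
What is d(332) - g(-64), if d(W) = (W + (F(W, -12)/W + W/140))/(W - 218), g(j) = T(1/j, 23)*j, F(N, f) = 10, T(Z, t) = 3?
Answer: 129112153/662340 ≈ 194.93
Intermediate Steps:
g(j) = 3*j
d(W) = (10/W + 141*W/140)/(-218 + W) (d(W) = (W + (10/W + W/140))/(W - 218) = (W + (10/W + W*(1/140)))/(-218 + W) = (W + (10/W + W/140))/(-218 + W) = (10/W + 141*W/140)/(-218 + W))
d(332) - g(-64) = (1/140)*(1400 + 141*332²)/(332*(-218 + 332)) - 3*(-64) = (1/140)*(1/332)*(1400 + 141*110224)/114 - 1*(-192) = (1/140)*(1/332)*(1/114)*(1400 + 15541584) + 192 = (1/140)*(1/332)*(1/114)*15542984 + 192 = 1942873/662340 + 192 = 129112153/662340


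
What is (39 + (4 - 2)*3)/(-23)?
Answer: -45/23 ≈ -1.9565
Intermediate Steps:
(39 + (4 - 2)*3)/(-23) = -(39 + 2*3)/23 = -(39 + 6)/23 = -1/23*45 = -45/23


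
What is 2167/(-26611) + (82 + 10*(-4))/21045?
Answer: -644737/8116355 ≈ -0.079437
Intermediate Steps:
2167/(-26611) + (82 + 10*(-4))/21045 = 2167*(-1/26611) + (82 - 40)*(1/21045) = -2167/26611 + 42*(1/21045) = -2167/26611 + 14/7015 = -644737/8116355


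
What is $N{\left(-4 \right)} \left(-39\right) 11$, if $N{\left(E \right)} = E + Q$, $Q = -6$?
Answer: $4290$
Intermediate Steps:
$N{\left(E \right)} = -6 + E$ ($N{\left(E \right)} = E - 6 = -6 + E$)
$N{\left(-4 \right)} \left(-39\right) 11 = \left(-6 - 4\right) \left(-39\right) 11 = \left(-10\right) \left(-39\right) 11 = 390 \cdot 11 = 4290$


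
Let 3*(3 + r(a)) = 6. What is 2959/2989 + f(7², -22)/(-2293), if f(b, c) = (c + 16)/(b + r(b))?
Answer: 54282885/54830216 ≈ 0.99002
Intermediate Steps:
r(a) = -1 (r(a) = -3 + (⅓)*6 = -3 + 2 = -1)
f(b, c) = (16 + c)/(-1 + b) (f(b, c) = (c + 16)/(b - 1) = (16 + c)/(-1 + b))
2959/2989 + f(7², -22)/(-2293) = 2959/2989 + ((16 - 22)/(-1 + 7²))/(-2293) = 2959*(1/2989) + (-6/(-1 + 49))*(-1/2293) = 2959/2989 + (-6/48)*(-1/2293) = 2959/2989 + ((1/48)*(-6))*(-1/2293) = 2959/2989 - ⅛*(-1/2293) = 2959/2989 + 1/18344 = 54282885/54830216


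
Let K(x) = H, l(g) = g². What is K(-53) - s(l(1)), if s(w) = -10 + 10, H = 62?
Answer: 62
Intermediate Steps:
s(w) = 0
K(x) = 62
K(-53) - s(l(1)) = 62 - 1*0 = 62 + 0 = 62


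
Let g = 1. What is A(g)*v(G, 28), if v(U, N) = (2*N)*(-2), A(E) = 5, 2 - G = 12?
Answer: -560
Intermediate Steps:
G = -10 (G = 2 - 1*12 = 2 - 12 = -10)
v(U, N) = -4*N
A(g)*v(G, 28) = 5*(-4*28) = 5*(-112) = -560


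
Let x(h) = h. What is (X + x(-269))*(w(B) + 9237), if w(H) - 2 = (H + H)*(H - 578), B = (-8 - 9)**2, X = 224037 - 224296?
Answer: 83319984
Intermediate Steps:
X = -259
B = 289 (B = (-17)**2 = 289)
w(H) = 2 + 2*H*(-578 + H) (w(H) = 2 + (H + H)*(H - 578) = 2 + (2*H)*(-578 + H) = 2 + 2*H*(-578 + H))
(X + x(-269))*(w(B) + 9237) = (-259 - 269)*((2 - 1156*289 + 2*289**2) + 9237) = -528*((2 - 334084 + 2*83521) + 9237) = -528*((2 - 334084 + 167042) + 9237) = -528*(-167040 + 9237) = -528*(-157803) = 83319984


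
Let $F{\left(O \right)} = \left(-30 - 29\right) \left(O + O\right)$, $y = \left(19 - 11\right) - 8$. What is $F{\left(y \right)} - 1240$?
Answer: $-1240$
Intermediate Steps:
$y = 0$ ($y = 8 - 8 = 0$)
$F{\left(O \right)} = - 118 O$ ($F{\left(O \right)} = - 59 \cdot 2 O = - 118 O$)
$F{\left(y \right)} - 1240 = \left(-118\right) 0 - 1240 = 0 - 1240 = -1240$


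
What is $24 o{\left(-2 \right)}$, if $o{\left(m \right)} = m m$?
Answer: $96$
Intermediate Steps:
$o{\left(m \right)} = m^{2}$
$24 o{\left(-2 \right)} = 24 \left(-2\right)^{2} = 24 \cdot 4 = 96$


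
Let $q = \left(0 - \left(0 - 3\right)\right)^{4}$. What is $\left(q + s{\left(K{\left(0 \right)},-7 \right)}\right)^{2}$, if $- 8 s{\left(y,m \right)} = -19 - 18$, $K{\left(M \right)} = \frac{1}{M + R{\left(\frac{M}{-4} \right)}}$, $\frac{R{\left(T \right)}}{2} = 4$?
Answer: $\frac{469225}{64} \approx 7331.6$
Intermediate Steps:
$R{\left(T \right)} = 8$ ($R{\left(T \right)} = 2 \cdot 4 = 8$)
$K{\left(M \right)} = \frac{1}{8 + M}$ ($K{\left(M \right)} = \frac{1}{M + 8} = \frac{1}{8 + M}$)
$q = 81$ ($q = \left(0 - -3\right)^{4} = \left(0 + 3\right)^{4} = 3^{4} = 81$)
$s{\left(y,m \right)} = \frac{37}{8}$ ($s{\left(y,m \right)} = - \frac{-19 - 18}{8} = \left(- \frac{1}{8}\right) \left(-37\right) = \frac{37}{8}$)
$\left(q + s{\left(K{\left(0 \right)},-7 \right)}\right)^{2} = \left(81 + \frac{37}{8}\right)^{2} = \left(\frac{685}{8}\right)^{2} = \frac{469225}{64}$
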